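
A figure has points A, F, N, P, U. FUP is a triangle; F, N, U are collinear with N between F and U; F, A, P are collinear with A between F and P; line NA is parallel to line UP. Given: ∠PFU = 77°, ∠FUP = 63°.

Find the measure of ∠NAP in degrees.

1. ∠FPU = 40°  [△FUP]
2. ∠FAN = 40°  [NA∥UP, corresponding at A]
3. ∠NAP = 140°  [linear pair at A on FP]

∠NAP = 140°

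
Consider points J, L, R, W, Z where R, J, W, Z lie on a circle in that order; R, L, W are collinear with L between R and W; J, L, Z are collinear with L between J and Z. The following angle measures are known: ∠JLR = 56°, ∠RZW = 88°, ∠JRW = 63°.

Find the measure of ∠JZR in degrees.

∠JZR = 25°

1. ∠RJW = 92°  [cyclic RJWZ, opposite ∠J+∠Z]
2. ∠JWR = 25°  [△RJW]
3. ∠JZR = 25°  [same arc RJ]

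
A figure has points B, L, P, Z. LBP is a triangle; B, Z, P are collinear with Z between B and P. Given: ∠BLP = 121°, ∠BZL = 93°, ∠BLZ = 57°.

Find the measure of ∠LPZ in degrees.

∠LPZ = 29°

1. ∠LBZ = 30°  [△LBZ]
2. ∠LBP = 30°  [Z on ray BP]
3. ∠BPL = 29°  [△LBP]
4. ∠LPZ = 29°  [Z on ray PB]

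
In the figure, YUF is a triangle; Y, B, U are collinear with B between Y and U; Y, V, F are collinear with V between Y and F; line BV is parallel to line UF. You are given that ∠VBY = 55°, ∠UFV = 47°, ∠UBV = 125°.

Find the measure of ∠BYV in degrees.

∠BYV = 78°

1. ∠FUY = 55°  [BV∥UF, corresponding at B]
2. ∠UFY = 47°  [V on ray FY]
3. ∠FYU = 78°  [△YUF]
4. ∠BYV = 78°  [B on YU, V on YF]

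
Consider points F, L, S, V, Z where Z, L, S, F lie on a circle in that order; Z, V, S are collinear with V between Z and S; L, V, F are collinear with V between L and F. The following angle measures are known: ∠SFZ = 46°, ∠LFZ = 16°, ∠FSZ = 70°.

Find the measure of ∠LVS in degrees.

1. ∠FZS = 64°  [△ZSF]
2. ∠LSZ = 16°  [same arc ZL]
3. ∠FLS = 64°  [same arc SF]
4. ∠LVS = 100°  [△LVS]

∠LVS = 100°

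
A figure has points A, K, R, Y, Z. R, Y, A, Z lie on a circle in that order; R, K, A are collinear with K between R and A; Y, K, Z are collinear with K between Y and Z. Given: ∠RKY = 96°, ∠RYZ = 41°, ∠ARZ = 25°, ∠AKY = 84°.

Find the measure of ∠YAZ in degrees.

1. ∠AKZ = 96°  [vertical angles at K]
2. ∠RAZ = 41°  [same arc RZ]
3. ∠AYZ = 25°  [same arc AZ]
4. ∠AZY = 43°  [△AKZ]
5. ∠YAZ = 112°  [△YAZ]

∠YAZ = 112°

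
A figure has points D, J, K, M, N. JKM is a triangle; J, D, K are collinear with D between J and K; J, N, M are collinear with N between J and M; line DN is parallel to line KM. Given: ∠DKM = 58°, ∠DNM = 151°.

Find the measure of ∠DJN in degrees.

∠DJN = 93°

1. ∠JKM = 58°  [D on ray KJ]
2. ∠DNJ = 29°  [linear pair at N on JM]
3. ∠JDN = 58°  [DN∥KM, corresponding at D]
4. ∠DJN = 93°  [△JDN]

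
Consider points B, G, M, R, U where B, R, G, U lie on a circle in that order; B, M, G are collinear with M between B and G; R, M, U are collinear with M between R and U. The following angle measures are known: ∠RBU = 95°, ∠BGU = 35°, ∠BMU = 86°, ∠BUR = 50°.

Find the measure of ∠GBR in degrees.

1. ∠BRU = 35°  [△BRU]
2. ∠GMR = 86°  [vertical angles at M]
3. ∠BMR = 94°  [linear pair at M on BG]
4. ∠GBR = 51°  [△BMR]

∠GBR = 51°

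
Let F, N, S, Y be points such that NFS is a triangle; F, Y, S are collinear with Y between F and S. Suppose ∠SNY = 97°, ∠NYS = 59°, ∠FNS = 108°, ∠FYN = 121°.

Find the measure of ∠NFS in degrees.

1. ∠NSY = 24°  [△NYS]
2. ∠FSN = 24°  [Y on ray SF]
3. ∠NFS = 48°  [△NFS]

∠NFS = 48°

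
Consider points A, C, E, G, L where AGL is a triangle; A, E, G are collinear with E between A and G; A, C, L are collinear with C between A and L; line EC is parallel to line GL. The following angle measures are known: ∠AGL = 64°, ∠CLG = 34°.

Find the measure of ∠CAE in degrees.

1. ∠ALG = 34°  [C on ray LA]
2. ∠GAL = 82°  [△AGL]
3. ∠CAE = 82°  [E on AG, C on AL]

∠CAE = 82°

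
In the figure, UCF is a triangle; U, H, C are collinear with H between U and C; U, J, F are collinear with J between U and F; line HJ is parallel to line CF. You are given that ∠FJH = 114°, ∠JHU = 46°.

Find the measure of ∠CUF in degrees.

1. ∠HJU = 66°  [linear pair at J on UF]
2. ∠HUJ = 68°  [△UHJ]
3. ∠CUF = 68°  [H on UC, J on UF]

∠CUF = 68°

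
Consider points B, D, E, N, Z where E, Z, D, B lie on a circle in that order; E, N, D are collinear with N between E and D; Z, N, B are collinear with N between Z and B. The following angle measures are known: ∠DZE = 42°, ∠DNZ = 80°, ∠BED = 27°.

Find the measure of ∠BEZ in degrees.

1. ∠DBE = 138°  [cyclic EZDB, opposite ∠Z+∠B]
2. ∠BNE = 80°  [vertical angles at N]
3. ∠BDE = 15°  [△EDB]
4. ∠EBZ = 73°  [△ENB]
5. ∠BZE = 15°  [same arc EB]
6. ∠BEZ = 92°  [△EZB]

∠BEZ = 92°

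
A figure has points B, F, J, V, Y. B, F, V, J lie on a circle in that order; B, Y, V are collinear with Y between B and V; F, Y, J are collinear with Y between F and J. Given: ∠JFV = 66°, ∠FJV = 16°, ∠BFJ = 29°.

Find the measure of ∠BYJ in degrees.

∠BYJ = 45°

1. ∠BVJ = 29°  [same arc BJ]
2. ∠JYV = 135°  [△VYJ]
3. ∠BYJ = 45°  [linear pair at Y on BV]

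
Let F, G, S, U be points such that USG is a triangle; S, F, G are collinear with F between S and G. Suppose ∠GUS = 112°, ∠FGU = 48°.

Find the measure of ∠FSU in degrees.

∠FSU = 20°

1. ∠SGU = 48°  [F on ray GS]
2. ∠GSU = 20°  [△USG]
3. ∠FSU = 20°  [F on ray SG]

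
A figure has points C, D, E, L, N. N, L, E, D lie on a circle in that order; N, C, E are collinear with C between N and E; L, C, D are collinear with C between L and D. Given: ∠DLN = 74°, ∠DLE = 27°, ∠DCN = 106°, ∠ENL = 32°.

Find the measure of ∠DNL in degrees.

1. ∠DNE = 27°  [same arc ED]
2. ∠LDN = 47°  [△NCD]
3. ∠DNL = 59°  [△NLD]

∠DNL = 59°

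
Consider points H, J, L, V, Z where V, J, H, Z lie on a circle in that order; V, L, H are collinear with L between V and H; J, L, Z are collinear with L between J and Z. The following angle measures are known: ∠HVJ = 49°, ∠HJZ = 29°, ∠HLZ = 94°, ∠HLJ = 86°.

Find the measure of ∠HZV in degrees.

∠HZV = 114°

1. ∠HZJ = 49°  [same arc JH]
2. ∠HVZ = 29°  [same arc HZ]
3. ∠VHZ = 37°  [△HLZ]
4. ∠HZV = 114°  [△VHZ]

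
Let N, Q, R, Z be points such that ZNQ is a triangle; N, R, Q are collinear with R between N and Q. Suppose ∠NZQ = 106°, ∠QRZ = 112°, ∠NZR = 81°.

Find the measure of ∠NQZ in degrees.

∠NQZ = 43°

1. ∠NRZ = 68°  [linear pair at R on NQ]
2. ∠RNZ = 31°  [△ZNR]
3. ∠QNZ = 31°  [R on ray NQ]
4. ∠NQZ = 43°  [△ZNQ]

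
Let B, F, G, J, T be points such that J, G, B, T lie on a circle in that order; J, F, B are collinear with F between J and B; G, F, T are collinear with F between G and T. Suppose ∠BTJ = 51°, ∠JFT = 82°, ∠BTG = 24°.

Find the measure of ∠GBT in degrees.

1. ∠BGJ = 129°  [cyclic JGBT, opposite ∠G+∠T]
2. ∠BFG = 82°  [vertical angles at F]
3. ∠BJG = 24°  [same arc GB]
4. ∠GBJ = 27°  [△JGB]
5. ∠BGT = 71°  [△GFB]
6. ∠GBT = 85°  [△GBT]

∠GBT = 85°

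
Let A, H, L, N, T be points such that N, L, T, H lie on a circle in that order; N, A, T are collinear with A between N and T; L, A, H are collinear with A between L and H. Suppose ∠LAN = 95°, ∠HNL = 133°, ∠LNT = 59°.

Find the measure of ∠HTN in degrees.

∠HTN = 26°

1. ∠HAT = 95°  [vertical angles at A]
2. ∠LHT = 59°  [same arc LT]
3. ∠HTN = 26°  [△TAH]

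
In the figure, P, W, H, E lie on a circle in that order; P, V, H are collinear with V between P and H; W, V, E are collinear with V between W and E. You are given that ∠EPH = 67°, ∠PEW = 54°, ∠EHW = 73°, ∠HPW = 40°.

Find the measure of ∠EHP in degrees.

1. ∠EWH = 67°  [same arc HE]
2. ∠EVP = 59°  [△PVE]
3. ∠HEW = 40°  [△WHE]
4. ∠EVH = 121°  [linear pair at V on PH]
5. ∠EHP = 19°  [△HVE]

∠EHP = 19°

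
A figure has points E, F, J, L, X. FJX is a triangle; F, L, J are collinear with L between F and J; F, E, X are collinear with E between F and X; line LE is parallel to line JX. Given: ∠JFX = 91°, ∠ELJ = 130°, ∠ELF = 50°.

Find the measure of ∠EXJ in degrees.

∠EXJ = 39°

1. ∠EFL = 91°  [L on FJ, E on FX]
2. ∠FEL = 39°  [△FLE]
3. ∠LEX = 141°  [linear pair at E on FX]
4. ∠EXJ = 39°  [LE∥JX, co-interior at X–E]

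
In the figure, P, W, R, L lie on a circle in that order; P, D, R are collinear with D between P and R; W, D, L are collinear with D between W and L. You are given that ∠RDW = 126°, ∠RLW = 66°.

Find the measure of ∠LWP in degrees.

1. ∠PDW = 54°  [linear pair at D on PR]
2. ∠RPW = 66°  [same arc WR]
3. ∠LWP = 60°  [△PDW]

∠LWP = 60°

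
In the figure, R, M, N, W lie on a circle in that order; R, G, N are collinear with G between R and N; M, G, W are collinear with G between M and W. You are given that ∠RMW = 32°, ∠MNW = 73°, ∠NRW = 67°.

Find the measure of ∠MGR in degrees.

1. ∠NMW = 67°  [same arc NW]
2. ∠MWN = 40°  [△MNW]
3. ∠MRN = 40°  [same arc MN]
4. ∠MGR = 108°  [△RGM]

∠MGR = 108°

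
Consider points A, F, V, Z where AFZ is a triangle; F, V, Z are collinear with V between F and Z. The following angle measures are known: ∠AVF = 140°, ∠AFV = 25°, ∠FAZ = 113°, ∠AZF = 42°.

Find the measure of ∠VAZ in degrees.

1. ∠AVZ = 40°  [linear pair at V on FZ]
2. ∠AZV = 42°  [V on ray ZF]
3. ∠VAZ = 98°  [△AVZ]

∠VAZ = 98°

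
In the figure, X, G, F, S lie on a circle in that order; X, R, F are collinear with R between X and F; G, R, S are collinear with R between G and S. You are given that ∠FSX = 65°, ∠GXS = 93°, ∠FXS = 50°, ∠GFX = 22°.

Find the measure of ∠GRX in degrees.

1. ∠FGX = 115°  [cyclic XGFS, opposite ∠G+∠S]
2. ∠SFX = 65°  [△XFS]
3. ∠FXG = 43°  [△XGF]
4. ∠SGX = 65°  [same arc XS]
5. ∠GRX = 72°  [△XRG]

∠GRX = 72°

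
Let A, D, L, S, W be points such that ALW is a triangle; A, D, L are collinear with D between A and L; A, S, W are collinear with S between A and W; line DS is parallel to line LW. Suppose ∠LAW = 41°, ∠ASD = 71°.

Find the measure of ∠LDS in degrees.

1. ∠DAS = 41°  [D on AL, S on AW]
2. ∠ADS = 68°  [△ADS]
3. ∠LDS = 112°  [linear pair at D on AL]

∠LDS = 112°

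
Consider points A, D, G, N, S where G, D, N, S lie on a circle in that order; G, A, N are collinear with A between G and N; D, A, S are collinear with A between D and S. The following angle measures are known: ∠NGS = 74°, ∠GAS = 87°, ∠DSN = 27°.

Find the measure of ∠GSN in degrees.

1. ∠NAS = 93°  [linear pair at A on GN]
2. ∠GNS = 60°  [△NAS]
3. ∠GSN = 46°  [△GNS]

∠GSN = 46°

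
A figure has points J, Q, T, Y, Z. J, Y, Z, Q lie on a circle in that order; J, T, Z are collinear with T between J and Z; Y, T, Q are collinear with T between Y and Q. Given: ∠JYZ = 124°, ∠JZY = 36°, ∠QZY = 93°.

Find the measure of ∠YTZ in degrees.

∠YTZ = 77°

1. ∠YJZ = 20°  [△JYZ]
2. ∠YQZ = 20°  [same arc YZ]
3. ∠QYZ = 67°  [△YZQ]
4. ∠YTZ = 77°  [△YTZ]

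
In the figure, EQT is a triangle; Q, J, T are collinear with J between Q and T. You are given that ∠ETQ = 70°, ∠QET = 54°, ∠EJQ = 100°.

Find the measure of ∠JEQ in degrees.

1. ∠EQT = 56°  [△EQT]
2. ∠EQJ = 56°  [J on ray QT]
3. ∠JEQ = 24°  [△EQJ]

∠JEQ = 24°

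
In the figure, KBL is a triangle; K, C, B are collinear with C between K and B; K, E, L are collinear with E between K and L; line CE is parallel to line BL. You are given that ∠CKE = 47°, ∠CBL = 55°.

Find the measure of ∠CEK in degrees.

1. ∠BKL = 47°  [C on KB, E on KL]
2. ∠KBL = 55°  [C on ray BK]
3. ∠BLK = 78°  [△KBL]
4. ∠CEK = 78°  [CE∥BL, corresponding at E]

∠CEK = 78°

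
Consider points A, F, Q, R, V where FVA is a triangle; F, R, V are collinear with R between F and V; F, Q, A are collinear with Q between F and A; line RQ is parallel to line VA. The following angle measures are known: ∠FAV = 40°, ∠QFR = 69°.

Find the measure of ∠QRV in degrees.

∠QRV = 109°

1. ∠FQR = 40°  [RQ∥VA, corresponding at Q]
2. ∠FRQ = 71°  [△FRQ]
3. ∠QRV = 109°  [linear pair at R on FV]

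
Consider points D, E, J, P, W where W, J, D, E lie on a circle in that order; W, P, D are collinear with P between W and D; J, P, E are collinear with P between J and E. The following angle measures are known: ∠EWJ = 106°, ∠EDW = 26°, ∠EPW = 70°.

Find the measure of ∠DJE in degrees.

1. ∠EDJ = 74°  [cyclic WJDE, opposite ∠W+∠D]
2. ∠DPE = 110°  [linear pair at P on WD]
3. ∠DEJ = 44°  [△DPE]
4. ∠DJE = 62°  [△JDE]

∠DJE = 62°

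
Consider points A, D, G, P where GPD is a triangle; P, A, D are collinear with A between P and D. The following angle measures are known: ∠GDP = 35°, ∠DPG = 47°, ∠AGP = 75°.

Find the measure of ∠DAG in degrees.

∠DAG = 122°

1. ∠APG = 47°  [A on ray PD]
2. ∠GAP = 58°  [△GPA]
3. ∠DAG = 122°  [linear pair at A on PD]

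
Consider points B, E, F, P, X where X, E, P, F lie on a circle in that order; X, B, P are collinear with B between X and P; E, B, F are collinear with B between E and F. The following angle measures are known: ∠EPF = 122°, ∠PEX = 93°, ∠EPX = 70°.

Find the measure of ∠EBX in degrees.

∠EBX = 111°

1. ∠EXF = 58°  [cyclic XEPF, opposite ∠X+∠P]
2. ∠EXP = 17°  [△XEP]
3. ∠EFX = 70°  [same arc XE]
4. ∠FEX = 52°  [△XEF]
5. ∠EBX = 111°  [△XBE]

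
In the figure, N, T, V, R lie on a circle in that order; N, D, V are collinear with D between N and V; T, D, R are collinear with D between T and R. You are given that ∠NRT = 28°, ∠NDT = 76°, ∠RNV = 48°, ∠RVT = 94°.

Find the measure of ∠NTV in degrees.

∠NTV = 114°

1. ∠NVT = 28°  [same arc NT]
2. ∠RTV = 48°  [same arc VR]
3. ∠TRV = 38°  [△TVR]
4. ∠TNV = 38°  [same arc TV]
5. ∠NTV = 114°  [△NTV]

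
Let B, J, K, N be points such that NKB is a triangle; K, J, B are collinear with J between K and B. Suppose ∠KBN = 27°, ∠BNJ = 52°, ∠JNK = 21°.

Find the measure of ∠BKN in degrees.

∠BKN = 80°

1. ∠JBN = 27°  [J on ray BK]
2. ∠BJN = 101°  [△NJB]
3. ∠KJN = 79°  [linear pair at J on KB]
4. ∠JKN = 80°  [△NKJ]
5. ∠BKN = 80°  [J on ray KB]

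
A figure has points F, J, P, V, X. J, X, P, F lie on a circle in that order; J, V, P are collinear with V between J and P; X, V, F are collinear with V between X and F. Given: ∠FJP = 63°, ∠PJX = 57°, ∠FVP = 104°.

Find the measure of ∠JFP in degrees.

1. ∠PFX = 57°  [same arc XP]
2. ∠FPJ = 19°  [△PVF]
3. ∠JFP = 98°  [△JPF]

∠JFP = 98°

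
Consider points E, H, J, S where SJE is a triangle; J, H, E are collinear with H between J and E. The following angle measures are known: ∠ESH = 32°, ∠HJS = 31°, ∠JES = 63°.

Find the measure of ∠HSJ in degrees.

∠HSJ = 54°

1. ∠HES = 63°  [H on ray EJ]
2. ∠EHS = 85°  [△SHE]
3. ∠JHS = 95°  [linear pair at H on JE]
4. ∠HSJ = 54°  [△SJH]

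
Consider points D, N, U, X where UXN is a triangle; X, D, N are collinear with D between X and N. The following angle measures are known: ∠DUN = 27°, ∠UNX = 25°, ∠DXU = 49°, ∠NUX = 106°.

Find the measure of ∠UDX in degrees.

∠UDX = 52°

1. ∠DNU = 25°  [D on ray NX]
2. ∠NDU = 128°  [△UDN]
3. ∠UDX = 52°  [linear pair at D on XN]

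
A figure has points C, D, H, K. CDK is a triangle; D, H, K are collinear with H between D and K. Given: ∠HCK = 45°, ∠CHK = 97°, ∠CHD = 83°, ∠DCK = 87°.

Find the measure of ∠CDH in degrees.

1. ∠CKH = 38°  [△CHK]
2. ∠CKD = 38°  [H on ray KD]
3. ∠CDK = 55°  [△CDK]
4. ∠CDH = 55°  [H on ray DK]

∠CDH = 55°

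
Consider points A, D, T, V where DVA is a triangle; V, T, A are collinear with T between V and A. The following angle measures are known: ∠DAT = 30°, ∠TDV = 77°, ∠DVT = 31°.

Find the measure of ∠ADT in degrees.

1. ∠DTV = 72°  [△DVT]
2. ∠ATD = 108°  [linear pair at T on VA]
3. ∠ADT = 42°  [△DTA]

∠ADT = 42°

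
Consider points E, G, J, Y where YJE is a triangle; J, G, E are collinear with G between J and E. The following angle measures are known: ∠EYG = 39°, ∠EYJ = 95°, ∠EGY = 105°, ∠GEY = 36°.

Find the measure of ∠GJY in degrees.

1. ∠JEY = 36°  [G on ray EJ]
2. ∠EJY = 49°  [△YJE]
3. ∠GJY = 49°  [G on ray JE]

∠GJY = 49°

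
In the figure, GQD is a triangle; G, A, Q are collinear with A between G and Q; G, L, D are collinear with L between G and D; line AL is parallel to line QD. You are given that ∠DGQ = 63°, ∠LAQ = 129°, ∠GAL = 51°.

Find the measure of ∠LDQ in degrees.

∠LDQ = 66°

1. ∠AGL = 63°  [A on GQ, L on GD]
2. ∠ALG = 66°  [△GAL]
3. ∠ALD = 114°  [linear pair at L on GD]
4. ∠LDQ = 66°  [AL∥QD, co-interior at D–L]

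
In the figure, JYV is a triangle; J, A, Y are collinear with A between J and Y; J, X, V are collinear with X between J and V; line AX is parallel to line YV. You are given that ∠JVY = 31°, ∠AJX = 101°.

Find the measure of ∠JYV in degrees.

∠JYV = 48°

1. ∠AXJ = 31°  [AX∥YV, corresponding at X]
2. ∠JAX = 48°  [△JAX]
3. ∠JYV = 48°  [AX∥YV, corresponding at A]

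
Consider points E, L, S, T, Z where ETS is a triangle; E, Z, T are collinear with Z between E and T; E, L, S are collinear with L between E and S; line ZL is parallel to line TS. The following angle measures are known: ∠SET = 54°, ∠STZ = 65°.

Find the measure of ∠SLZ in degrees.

∠SLZ = 119°

1. ∠ETS = 65°  [Z on ray TE]
2. ∠EST = 61°  [△ETS]
3. ∠ELZ = 61°  [ZL∥TS, corresponding at L]
4. ∠SLZ = 119°  [linear pair at L on ES]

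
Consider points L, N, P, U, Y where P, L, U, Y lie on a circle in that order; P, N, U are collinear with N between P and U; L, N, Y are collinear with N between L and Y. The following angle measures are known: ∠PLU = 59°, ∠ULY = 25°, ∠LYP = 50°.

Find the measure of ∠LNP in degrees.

∠LNP = 75°

1. ∠PYU = 121°  [cyclic PLUY, opposite ∠L+∠Y]
2. ∠UPY = 25°  [same arc UY]
3. ∠LUP = 50°  [same arc PL]
4. ∠PUY = 34°  [△PUY]
5. ∠LPU = 71°  [△PLU]
6. ∠PLY = 34°  [same arc PY]
7. ∠LNP = 75°  [△PNL]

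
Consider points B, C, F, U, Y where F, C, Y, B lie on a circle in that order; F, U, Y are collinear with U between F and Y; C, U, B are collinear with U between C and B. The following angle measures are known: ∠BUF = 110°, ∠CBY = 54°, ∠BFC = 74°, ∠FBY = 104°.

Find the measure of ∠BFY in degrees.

1. ∠BUY = 70°  [linear pair at U on FY]
2. ∠BYF = 56°  [△YUB]
3. ∠BFY = 20°  [△FYB]

∠BFY = 20°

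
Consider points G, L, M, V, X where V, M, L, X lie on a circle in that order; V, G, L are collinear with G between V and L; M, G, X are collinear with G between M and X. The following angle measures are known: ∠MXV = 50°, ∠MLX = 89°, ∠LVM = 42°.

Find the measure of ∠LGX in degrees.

1. ∠MVX = 91°  [cyclic VMLX, opposite ∠V+∠L]
2. ∠LXM = 42°  [same arc ML]
3. ∠VMX = 39°  [△VMX]
4. ∠VLX = 39°  [same arc VX]
5. ∠LGX = 99°  [△LGX]

∠LGX = 99°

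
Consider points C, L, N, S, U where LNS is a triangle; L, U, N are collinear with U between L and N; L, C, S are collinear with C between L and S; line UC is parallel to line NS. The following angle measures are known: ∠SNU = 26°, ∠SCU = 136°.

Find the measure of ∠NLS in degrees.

∠NLS = 110°

1. ∠LNS = 26°  [U on ray NL]
2. ∠LCU = 44°  [linear pair at C on LS]
3. ∠CUL = 26°  [UC∥NS, corresponding at U]
4. ∠CLU = 110°  [△LUC]
5. ∠NLS = 110°  [U on LN, C on LS]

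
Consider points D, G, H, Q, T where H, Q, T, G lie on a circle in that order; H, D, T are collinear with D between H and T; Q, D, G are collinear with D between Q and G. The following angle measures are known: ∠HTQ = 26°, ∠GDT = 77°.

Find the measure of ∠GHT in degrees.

1. ∠HGQ = 26°  [same arc HQ]
2. ∠GDH = 103°  [linear pair at D on HT]
3. ∠GHT = 51°  [△HDG]

∠GHT = 51°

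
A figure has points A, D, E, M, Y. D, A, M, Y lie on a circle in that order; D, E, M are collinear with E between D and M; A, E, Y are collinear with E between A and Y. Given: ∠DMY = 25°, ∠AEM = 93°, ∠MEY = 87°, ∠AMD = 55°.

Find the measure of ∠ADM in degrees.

∠ADM = 68°

1. ∠DAY = 25°  [same arc DY]
2. ∠AED = 87°  [linear pair at E on DM]
3. ∠ADM = 68°  [△DEA]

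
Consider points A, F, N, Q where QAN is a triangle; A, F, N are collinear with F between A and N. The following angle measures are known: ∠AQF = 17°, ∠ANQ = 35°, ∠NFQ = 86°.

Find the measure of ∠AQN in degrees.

1. ∠AFQ = 94°  [linear pair at F on AN]
2. ∠FAQ = 69°  [△QAF]
3. ∠NAQ = 69°  [F on ray AN]
4. ∠AQN = 76°  [△QAN]

∠AQN = 76°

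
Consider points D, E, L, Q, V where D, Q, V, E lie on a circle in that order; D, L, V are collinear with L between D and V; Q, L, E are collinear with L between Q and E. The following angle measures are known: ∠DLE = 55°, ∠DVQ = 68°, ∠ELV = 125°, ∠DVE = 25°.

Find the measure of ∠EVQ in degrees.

∠EVQ = 93°

1. ∠QLV = 55°  [vertical angles at L]
2. ∠EQV = 57°  [△QLV]
3. ∠QEV = 30°  [△VLE]
4. ∠EVQ = 93°  [△QVE]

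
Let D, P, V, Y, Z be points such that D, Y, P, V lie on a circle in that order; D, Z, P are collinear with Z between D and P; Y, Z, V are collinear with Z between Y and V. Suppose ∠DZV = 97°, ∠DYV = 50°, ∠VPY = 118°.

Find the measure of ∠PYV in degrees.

∠PYV = 15°

1. ∠PZV = 83°  [linear pair at Z on DP]
2. ∠DPV = 50°  [same arc DV]
3. ∠PVY = 47°  [△PZV]
4. ∠PYV = 15°  [△YPV]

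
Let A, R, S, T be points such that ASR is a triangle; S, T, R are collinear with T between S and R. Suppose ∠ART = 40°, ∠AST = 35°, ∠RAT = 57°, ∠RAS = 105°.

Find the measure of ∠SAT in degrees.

1. ∠ATR = 83°  [△ATR]
2. ∠ATS = 97°  [linear pair at T on SR]
3. ∠SAT = 48°  [△AST]

∠SAT = 48°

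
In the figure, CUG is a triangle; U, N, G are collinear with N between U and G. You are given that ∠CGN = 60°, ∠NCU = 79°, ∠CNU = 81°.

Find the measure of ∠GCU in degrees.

∠GCU = 100°

1. ∠CGU = 60°  [N on ray GU]
2. ∠CUN = 20°  [△CUN]
3. ∠CUG = 20°  [N on ray UG]
4. ∠GCU = 100°  [△CUG]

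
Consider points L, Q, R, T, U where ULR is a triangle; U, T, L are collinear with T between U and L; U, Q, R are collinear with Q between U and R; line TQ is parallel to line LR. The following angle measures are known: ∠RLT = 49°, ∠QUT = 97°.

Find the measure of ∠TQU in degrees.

1. ∠RLU = 49°  [T on ray LU]
2. ∠LUR = 97°  [T on UL, Q on UR]
3. ∠LRU = 34°  [△ULR]
4. ∠TQU = 34°  [TQ∥LR, corresponding at Q]

∠TQU = 34°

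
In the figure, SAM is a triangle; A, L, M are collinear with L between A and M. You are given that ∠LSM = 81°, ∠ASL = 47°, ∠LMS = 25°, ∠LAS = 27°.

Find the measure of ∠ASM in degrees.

∠ASM = 128°

1. ∠AMS = 25°  [L on ray MA]
2. ∠MAS = 27°  [L on ray AM]
3. ∠ASM = 128°  [△SAM]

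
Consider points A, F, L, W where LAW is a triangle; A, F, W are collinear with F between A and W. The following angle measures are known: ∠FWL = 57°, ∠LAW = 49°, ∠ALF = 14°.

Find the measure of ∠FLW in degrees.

1. ∠FAL = 49°  [F on ray AW]
2. ∠AFL = 117°  [△LAF]
3. ∠LFW = 63°  [linear pair at F on AW]
4. ∠FLW = 60°  [△LFW]

∠FLW = 60°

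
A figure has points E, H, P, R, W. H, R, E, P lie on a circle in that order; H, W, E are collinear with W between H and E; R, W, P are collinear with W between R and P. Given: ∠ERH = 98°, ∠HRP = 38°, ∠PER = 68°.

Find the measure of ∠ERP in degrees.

1. ∠EPH = 82°  [cyclic HREP, opposite ∠R+∠P]
2. ∠HEP = 38°  [same arc HP]
3. ∠EHP = 60°  [△HEP]
4. ∠ERP = 60°  [same arc EP]

∠ERP = 60°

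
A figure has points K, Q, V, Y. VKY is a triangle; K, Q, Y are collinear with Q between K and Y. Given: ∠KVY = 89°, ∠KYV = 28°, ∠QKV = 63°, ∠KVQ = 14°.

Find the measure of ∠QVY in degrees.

1. ∠QYV = 28°  [Q on ray YK]
2. ∠KQV = 103°  [△VKQ]
3. ∠VQY = 77°  [linear pair at Q on KY]
4. ∠QVY = 75°  [△VQY]

∠QVY = 75°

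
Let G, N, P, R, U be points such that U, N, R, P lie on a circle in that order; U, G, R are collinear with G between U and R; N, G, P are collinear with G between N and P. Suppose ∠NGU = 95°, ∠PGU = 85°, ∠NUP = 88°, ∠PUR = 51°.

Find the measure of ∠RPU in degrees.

1. ∠NPU = 44°  [△UGP]
2. ∠PNU = 48°  [△UNP]
3. ∠PRU = 48°  [same arc UP]
4. ∠RPU = 81°  [△URP]

∠RPU = 81°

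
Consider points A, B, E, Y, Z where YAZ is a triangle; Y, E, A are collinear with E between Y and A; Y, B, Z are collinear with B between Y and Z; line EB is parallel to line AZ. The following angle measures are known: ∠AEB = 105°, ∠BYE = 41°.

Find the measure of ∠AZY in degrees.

∠AZY = 64°

1. ∠BEY = 75°  [linear pair at E on YA]
2. ∠EBY = 64°  [△YEB]
3. ∠AZY = 64°  [EB∥AZ, corresponding at B]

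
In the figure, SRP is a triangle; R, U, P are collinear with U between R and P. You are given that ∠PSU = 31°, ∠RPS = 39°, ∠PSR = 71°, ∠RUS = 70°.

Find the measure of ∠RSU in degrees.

∠RSU = 40°

1. ∠PRS = 70°  [△SRP]
2. ∠SRU = 70°  [U on ray RP]
3. ∠RSU = 40°  [△SRU]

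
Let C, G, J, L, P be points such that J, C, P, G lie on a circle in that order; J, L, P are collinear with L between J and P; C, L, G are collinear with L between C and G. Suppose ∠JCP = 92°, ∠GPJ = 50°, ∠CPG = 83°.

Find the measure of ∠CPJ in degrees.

1. ∠GCJ = 50°  [same arc JG]
2. ∠CJG = 97°  [cyclic JCPG, opposite ∠J+∠P]
3. ∠CGJ = 33°  [△JCG]
4. ∠CPJ = 33°  [same arc JC]

∠CPJ = 33°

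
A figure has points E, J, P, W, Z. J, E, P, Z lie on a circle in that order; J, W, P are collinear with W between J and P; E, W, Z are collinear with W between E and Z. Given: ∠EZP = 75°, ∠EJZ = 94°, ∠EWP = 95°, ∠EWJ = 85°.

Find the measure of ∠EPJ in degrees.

1. ∠EPZ = 86°  [cyclic JEPZ, opposite ∠J+∠P]
2. ∠PEZ = 19°  [△EPZ]
3. ∠EPJ = 66°  [△EWP]

∠EPJ = 66°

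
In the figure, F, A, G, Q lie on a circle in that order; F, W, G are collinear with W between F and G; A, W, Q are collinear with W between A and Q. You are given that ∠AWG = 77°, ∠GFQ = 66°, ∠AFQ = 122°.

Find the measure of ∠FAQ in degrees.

∠FAQ = 21°

1. ∠FWQ = 77°  [vertical angles at W]
2. ∠AQF = 37°  [△FWQ]
3. ∠FAQ = 21°  [△FAQ]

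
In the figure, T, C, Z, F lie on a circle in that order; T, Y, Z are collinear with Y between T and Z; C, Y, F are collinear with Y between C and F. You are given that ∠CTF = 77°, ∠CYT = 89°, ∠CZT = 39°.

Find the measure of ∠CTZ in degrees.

1. ∠CZF = 103°  [cyclic TCZF, opposite ∠T+∠Z]
2. ∠CYZ = 91°  [linear pair at Y on TZ]
3. ∠FCZ = 50°  [△CYZ]
4. ∠CFZ = 27°  [△CZF]
5. ∠CTZ = 27°  [same arc CZ]

∠CTZ = 27°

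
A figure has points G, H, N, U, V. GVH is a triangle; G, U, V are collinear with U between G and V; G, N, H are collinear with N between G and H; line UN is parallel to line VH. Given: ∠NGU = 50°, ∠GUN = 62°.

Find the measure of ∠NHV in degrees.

∠NHV = 68°

1. ∠GNU = 68°  [△GUN]
2. ∠HNU = 112°  [linear pair at N on GH]
3. ∠NHV = 68°  [UN∥VH, co-interior at H–N]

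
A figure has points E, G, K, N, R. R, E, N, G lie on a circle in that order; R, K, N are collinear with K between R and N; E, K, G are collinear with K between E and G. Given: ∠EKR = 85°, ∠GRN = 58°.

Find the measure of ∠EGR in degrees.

1. ∠GKN = 85°  [vertical angles at K]
2. ∠GKR = 95°  [linear pair at K on RN]
3. ∠EGR = 27°  [△RKG]

∠EGR = 27°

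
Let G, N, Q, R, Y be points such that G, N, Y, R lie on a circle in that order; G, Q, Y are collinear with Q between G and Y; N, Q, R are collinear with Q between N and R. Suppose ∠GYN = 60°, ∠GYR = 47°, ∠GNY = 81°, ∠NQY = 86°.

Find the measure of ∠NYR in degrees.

∠NYR = 107°

1. ∠NGY = 39°  [△GNY]
2. ∠RNY = 34°  [△NQY]
3. ∠NRY = 39°  [same arc NY]
4. ∠NYR = 107°  [△NYR]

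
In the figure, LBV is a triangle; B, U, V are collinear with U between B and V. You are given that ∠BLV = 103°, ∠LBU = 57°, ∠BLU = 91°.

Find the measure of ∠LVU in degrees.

∠LVU = 20°

1. ∠LBV = 57°  [U on ray BV]
2. ∠BVL = 20°  [△LBV]
3. ∠LVU = 20°  [U on ray VB]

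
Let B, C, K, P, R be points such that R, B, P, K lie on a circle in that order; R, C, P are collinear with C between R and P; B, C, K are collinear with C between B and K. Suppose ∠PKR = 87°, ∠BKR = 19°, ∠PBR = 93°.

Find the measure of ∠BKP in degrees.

1. ∠BPR = 19°  [same arc RB]
2. ∠BRP = 68°  [△RBP]
3. ∠BKP = 68°  [same arc BP]

∠BKP = 68°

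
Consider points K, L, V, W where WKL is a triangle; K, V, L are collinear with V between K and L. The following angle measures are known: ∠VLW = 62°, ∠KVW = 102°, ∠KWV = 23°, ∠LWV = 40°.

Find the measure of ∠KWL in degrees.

∠KWL = 63°

1. ∠KLW = 62°  [V on ray LK]
2. ∠VKW = 55°  [△WKV]
3. ∠LKW = 55°  [V on ray KL]
4. ∠KWL = 63°  [△WKL]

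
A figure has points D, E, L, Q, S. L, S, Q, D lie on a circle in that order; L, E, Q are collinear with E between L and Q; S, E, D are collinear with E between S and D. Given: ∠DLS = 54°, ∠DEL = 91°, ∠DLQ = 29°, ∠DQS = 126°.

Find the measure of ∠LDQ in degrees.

∠LDQ = 85°

1. ∠DEQ = 89°  [linear pair at E on LQ]
2. ∠DSQ = 29°  [same arc QD]
3. ∠QDS = 25°  [△SQD]
4. ∠DQL = 66°  [△QED]
5. ∠LDQ = 85°  [△LQD]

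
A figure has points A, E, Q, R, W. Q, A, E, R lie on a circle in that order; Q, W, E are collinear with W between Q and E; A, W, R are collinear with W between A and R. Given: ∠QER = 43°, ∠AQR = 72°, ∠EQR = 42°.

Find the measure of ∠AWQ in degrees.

∠AWQ = 107°

1. ∠QAR = 43°  [same arc QR]
2. ∠ARQ = 65°  [△QAR]
3. ∠EAR = 42°  [same arc ER]
4. ∠AEQ = 65°  [same arc QA]
5. ∠AWE = 73°  [△AWE]
6. ∠AWQ = 107°  [linear pair at W on QE]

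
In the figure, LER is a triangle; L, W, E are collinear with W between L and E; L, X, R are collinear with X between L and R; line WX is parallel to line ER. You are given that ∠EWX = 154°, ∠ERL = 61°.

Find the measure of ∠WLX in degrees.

∠WLX = 93°

1. ∠LWX = 26°  [linear pair at W on LE]
2. ∠LXW = 61°  [WX∥ER, corresponding at X]
3. ∠WLX = 93°  [△LWX]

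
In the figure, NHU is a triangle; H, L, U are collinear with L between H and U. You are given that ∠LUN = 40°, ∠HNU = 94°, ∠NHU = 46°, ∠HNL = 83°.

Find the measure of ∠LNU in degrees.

∠LNU = 11°

1. ∠LHN = 46°  [L on ray HU]
2. ∠HLN = 51°  [△NHL]
3. ∠NLU = 129°  [linear pair at L on HU]
4. ∠LNU = 11°  [△NLU]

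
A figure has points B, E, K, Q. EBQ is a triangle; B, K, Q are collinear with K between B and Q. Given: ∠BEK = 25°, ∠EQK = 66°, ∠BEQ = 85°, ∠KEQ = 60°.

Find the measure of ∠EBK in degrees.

∠EBK = 29°

1. ∠BQE = 66°  [K on ray QB]
2. ∠EBQ = 29°  [△EBQ]
3. ∠EBK = 29°  [K on ray BQ]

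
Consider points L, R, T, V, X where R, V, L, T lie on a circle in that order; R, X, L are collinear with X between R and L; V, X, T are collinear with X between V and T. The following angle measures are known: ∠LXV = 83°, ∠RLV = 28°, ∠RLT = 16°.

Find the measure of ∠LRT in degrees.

∠LRT = 69°

1. ∠RXT = 83°  [vertical angles at X]
2. ∠RTV = 28°  [same arc RV]
3. ∠LRT = 69°  [△RXT]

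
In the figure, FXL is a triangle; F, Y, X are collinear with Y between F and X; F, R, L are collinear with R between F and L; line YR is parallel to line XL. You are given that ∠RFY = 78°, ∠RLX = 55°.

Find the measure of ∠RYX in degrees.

1. ∠LFX = 78°  [Y on FX, R on FL]
2. ∠FLX = 55°  [R on ray LF]
3. ∠FXL = 47°  [△FXL]
4. ∠FYR = 47°  [YR∥XL, corresponding at Y]
5. ∠RYX = 133°  [linear pair at Y on FX]

∠RYX = 133°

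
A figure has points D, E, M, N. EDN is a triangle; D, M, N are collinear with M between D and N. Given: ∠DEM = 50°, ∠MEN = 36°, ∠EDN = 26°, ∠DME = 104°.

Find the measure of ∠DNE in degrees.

1. ∠EMN = 76°  [linear pair at M on DN]
2. ∠ENM = 68°  [△EMN]
3. ∠DNE = 68°  [M on ray ND]

∠DNE = 68°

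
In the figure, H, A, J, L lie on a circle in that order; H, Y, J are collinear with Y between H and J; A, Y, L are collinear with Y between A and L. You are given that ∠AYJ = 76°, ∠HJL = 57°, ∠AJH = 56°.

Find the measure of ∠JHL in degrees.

∠JHL = 48°

1. ∠HYL = 76°  [vertical angles at Y]
2. ∠ALH = 56°  [same arc HA]
3. ∠JHL = 48°  [△HYL]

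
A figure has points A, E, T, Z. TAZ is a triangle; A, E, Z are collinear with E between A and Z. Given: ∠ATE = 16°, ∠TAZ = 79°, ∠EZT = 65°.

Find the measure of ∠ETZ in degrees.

1. ∠EAT = 79°  [E on ray AZ]
2. ∠AET = 85°  [△TAE]
3. ∠TEZ = 95°  [linear pair at E on AZ]
4. ∠ETZ = 20°  [△TEZ]

∠ETZ = 20°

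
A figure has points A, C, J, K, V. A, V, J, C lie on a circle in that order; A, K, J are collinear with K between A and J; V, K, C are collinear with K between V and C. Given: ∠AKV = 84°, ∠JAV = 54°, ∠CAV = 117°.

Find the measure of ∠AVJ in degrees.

∠AVJ = 105°

1. ∠AVC = 42°  [△AKV]
2. ∠ACV = 21°  [△AVC]
3. ∠AJV = 21°  [same arc AV]
4. ∠AVJ = 105°  [△AVJ]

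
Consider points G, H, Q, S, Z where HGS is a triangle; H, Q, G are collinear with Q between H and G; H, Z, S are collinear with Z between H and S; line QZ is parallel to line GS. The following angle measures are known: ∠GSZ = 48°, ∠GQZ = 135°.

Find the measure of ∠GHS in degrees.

1. ∠GSH = 48°  [Z on ray SH]
2. ∠HQZ = 45°  [linear pair at Q on HG]
3. ∠HZQ = 48°  [QZ∥GS, corresponding at Z]
4. ∠QHZ = 87°  [△HQZ]
5. ∠GHS = 87°  [Q on HG, Z on HS]

∠GHS = 87°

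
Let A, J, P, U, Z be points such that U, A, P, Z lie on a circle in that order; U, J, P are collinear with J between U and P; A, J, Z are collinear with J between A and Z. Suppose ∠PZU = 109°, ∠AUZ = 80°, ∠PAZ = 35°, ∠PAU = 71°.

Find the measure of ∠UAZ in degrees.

∠UAZ = 36°

1. ∠PUZ = 35°  [same arc PZ]
2. ∠UPZ = 36°  [△UPZ]
3. ∠UAZ = 36°  [same arc UZ]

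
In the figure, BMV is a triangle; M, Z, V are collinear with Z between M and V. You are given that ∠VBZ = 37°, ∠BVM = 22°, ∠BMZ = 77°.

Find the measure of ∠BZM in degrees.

1. ∠BVZ = 22°  [Z on ray VM]
2. ∠BZV = 121°  [△BZV]
3. ∠BZM = 59°  [linear pair at Z on MV]

∠BZM = 59°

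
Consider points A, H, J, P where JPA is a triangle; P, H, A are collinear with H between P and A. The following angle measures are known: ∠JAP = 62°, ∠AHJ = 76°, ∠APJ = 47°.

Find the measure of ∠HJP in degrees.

1. ∠JHP = 104°  [linear pair at H on PA]
2. ∠HPJ = 47°  [H on ray PA]
3. ∠HJP = 29°  [△JPH]

∠HJP = 29°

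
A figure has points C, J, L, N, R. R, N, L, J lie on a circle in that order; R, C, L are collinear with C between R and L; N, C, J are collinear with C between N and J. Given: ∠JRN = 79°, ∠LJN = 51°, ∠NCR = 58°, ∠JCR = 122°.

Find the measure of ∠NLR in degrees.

∠NLR = 30°

1. ∠JLN = 101°  [cyclic RNLJ, opposite ∠R+∠L]
2. ∠JNL = 28°  [△NLJ]
3. ∠LCN = 122°  [linear pair at C on RL]
4. ∠NLR = 30°  [△NCL]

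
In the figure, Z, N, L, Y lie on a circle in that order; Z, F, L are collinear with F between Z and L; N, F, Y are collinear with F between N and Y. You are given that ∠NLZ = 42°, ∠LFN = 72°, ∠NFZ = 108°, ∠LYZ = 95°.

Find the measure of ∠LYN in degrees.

1. ∠LNZ = 85°  [cyclic ZNLY, opposite ∠N+∠Y]
2. ∠LZN = 53°  [△ZNL]
3. ∠LYN = 53°  [same arc NL]

∠LYN = 53°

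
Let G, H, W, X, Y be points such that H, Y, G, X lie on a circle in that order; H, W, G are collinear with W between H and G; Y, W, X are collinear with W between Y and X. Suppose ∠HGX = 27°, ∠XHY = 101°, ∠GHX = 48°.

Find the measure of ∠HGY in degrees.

∠HGY = 52°

1. ∠HYX = 27°  [same arc HX]
2. ∠HXY = 52°  [△HYX]
3. ∠HGY = 52°  [same arc HY]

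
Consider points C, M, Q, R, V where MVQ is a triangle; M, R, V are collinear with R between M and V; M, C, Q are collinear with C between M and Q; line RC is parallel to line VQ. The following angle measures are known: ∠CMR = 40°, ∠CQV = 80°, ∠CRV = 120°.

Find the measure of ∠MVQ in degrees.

1. ∠QMV = 40°  [R on MV, C on MQ]
2. ∠MQV = 80°  [C on ray QM]
3. ∠MVQ = 60°  [△MVQ]

∠MVQ = 60°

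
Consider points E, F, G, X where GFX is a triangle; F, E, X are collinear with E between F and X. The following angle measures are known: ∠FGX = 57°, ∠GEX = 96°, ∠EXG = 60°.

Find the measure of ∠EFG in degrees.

∠EFG = 63°

1. ∠FXG = 60°  [E on ray XF]
2. ∠GFX = 63°  [△GFX]
3. ∠EFG = 63°  [E on ray FX]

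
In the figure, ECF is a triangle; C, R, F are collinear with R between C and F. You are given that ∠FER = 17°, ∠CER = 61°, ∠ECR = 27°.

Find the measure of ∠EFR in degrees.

∠EFR = 75°

1. ∠CRE = 92°  [△ECR]
2. ∠ERF = 88°  [linear pair at R on CF]
3. ∠EFR = 75°  [△ERF]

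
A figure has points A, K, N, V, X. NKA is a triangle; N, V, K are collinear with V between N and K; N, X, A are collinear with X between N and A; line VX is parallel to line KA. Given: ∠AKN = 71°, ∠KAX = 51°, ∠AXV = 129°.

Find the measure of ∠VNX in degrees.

∠VNX = 58°

1. ∠NVX = 71°  [VX∥KA, corresponding at V]
2. ∠NXV = 51°  [linear pair at X on NA]
3. ∠VNX = 58°  [△NVX]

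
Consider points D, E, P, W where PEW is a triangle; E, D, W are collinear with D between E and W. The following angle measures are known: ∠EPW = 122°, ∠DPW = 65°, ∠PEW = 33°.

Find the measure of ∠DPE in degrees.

∠DPE = 57°

1. ∠EWP = 25°  [△PEW]
2. ∠DEP = 33°  [D on ray EW]
3. ∠DWP = 25°  [D on ray WE]
4. ∠PDW = 90°  [△PDW]
5. ∠EDP = 90°  [linear pair at D on EW]
6. ∠DPE = 57°  [△PED]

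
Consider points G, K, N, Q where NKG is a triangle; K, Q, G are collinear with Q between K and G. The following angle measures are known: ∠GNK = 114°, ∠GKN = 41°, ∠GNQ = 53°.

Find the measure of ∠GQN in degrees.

∠GQN = 102°

1. ∠KGN = 25°  [△NKG]
2. ∠NGQ = 25°  [Q on ray GK]
3. ∠GQN = 102°  [△NQG]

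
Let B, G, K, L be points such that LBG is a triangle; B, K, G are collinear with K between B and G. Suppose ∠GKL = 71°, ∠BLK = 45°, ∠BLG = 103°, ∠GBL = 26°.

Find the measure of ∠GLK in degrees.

∠GLK = 58°

1. ∠BGL = 51°  [△LBG]
2. ∠KGL = 51°  [K on ray GB]
3. ∠GLK = 58°  [△LKG]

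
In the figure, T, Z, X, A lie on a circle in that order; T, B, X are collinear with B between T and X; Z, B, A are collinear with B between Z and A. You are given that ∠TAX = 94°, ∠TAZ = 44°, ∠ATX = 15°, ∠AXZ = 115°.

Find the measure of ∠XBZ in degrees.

∠XBZ = 121°

1. ∠TXZ = 44°  [same arc TZ]
2. ∠AZX = 15°  [same arc XA]
3. ∠XBZ = 121°  [△ZBX]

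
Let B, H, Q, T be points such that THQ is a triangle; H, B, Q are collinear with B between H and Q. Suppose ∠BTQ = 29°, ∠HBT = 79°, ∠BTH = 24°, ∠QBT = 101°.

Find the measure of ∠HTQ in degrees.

∠HTQ = 53°

1. ∠BQT = 50°  [△TBQ]
2. ∠BHT = 77°  [△THB]
3. ∠HQT = 50°  [B on ray QH]
4. ∠QHT = 77°  [B on ray HQ]
5. ∠HTQ = 53°  [△THQ]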